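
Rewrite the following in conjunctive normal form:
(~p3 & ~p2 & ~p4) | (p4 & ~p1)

(~p3 & ~p2 & ~p4) | (p4 & ~p1)
≡ (~p3 | p4) & (~p3 | ~p1) & (~p2 | p4) & (~p2 | ~p1) & (~p4 | p4) & (~p4 | ~p1)   (distribute | over &)
≡ (~p3 | p4) & (~p3 | ~p1) & (~p2 | p4) & (~p2 | ~p1) & (~p4 | ~p1)   (simplify)

(~p3 | p4) & (~p3 | ~p1) & (~p2 | p4) & (~p2 | ~p1) & (~p4 | ~p1)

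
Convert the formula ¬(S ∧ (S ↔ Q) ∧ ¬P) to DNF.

¬S ∨ (S ∧ ¬Q) ∨ P

¬(S ∧ (S ↔ Q) ∧ ¬P)
⇔ ¬(S ∧ (S → Q) ∧ (Q → S) ∧ ¬P)   — eliminate ↔
⇔ ¬(S ∧ (¬S ∨ Q) ∧ (Q → S) ∧ ¬P)   — eliminate →
⇔ ¬(S ∧ (¬S ∨ Q) ∧ (¬Q ∨ S) ∧ ¬P)   — eliminate →
⇔ ¬S ∨ ¬(¬S ∨ Q) ∨ ¬(¬Q ∨ S) ∨ ¬¬P   — De Morgan
⇔ ¬S ∨ (¬¬S ∧ ¬Q) ∨ ¬(¬Q ∨ S) ∨ ¬¬P   — De Morgan
⇔ ¬S ∨ (S ∧ ¬Q) ∨ ¬(¬Q ∨ S) ∨ ¬¬P   — double negation
⇔ ¬S ∨ (S ∧ ¬Q) ∨ (¬¬Q ∧ ¬S) ∨ ¬¬P   — De Morgan
⇔ ¬S ∨ (S ∧ ¬Q) ∨ (Q ∧ ¬S) ∨ ¬¬P   — double negation
⇔ ¬S ∨ (S ∧ ¬Q) ∨ (Q ∧ ¬S) ∨ P   — double negation
⇔ ¬S ∨ (S ∧ ¬Q) ∨ P   — simplify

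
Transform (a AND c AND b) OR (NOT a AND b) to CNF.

(c OR NOT a) AND b

(a AND c AND b) OR (NOT a AND b)
≡ (a OR NOT a) AND (a OR b) AND (c OR NOT a) AND (c OR b) AND (b OR NOT a) AND (b OR b)   [distribute OR over AND]
≡ (c OR NOT a) AND b   [simplify]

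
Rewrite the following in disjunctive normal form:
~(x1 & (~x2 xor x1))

~(x1 & (~x2 xor x1))
⇔ ~(x1 & ((~x2 & ~x1) | (~~x2 & x1)))
⇔ ~x1 | ~((~x2 & ~x1) | (~~x2 & x1))
⇔ ~x1 | (~(~x2 & ~x1) & ~(~~x2 & x1))
⇔ ~x1 | ((~~x2 | ~~x1) & ~(~~x2 & x1))
⇔ ~x1 | ((x2 | ~~x1) & ~(~~x2 & x1))
⇔ ~x1 | ((x2 | x1) & ~(~~x2 & x1))
⇔ ~x1 | ((x2 | x1) & (~~~x2 | ~x1))
⇔ ~x1 | ((x2 | x1) & (~x2 | ~x1))
⇔ ~x1 | (x2 & ~x2) | (x2 & ~x1) | (x1 & ~x2) | (x1 & ~x1)
⇔ ~x1 | (x1 & ~x2)

~x1 | (x1 & ~x2)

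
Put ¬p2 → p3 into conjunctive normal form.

p2 ∨ p3

¬p2 → p3
≡ ¬¬p2 ∨ p3
≡ p2 ∨ p3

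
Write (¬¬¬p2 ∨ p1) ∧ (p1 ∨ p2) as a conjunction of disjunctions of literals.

(¬¬¬p2 ∨ p1) ∧ (p1 ∨ p2)
≡ (¬p2 ∨ p1) ∧ (p1 ∨ p2)

(¬p2 ∨ p1) ∧ (p1 ∨ p2)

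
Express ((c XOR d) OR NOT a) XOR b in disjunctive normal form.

((c XOR d) OR NOT a) XOR b
≡ (((c XOR d) OR NOT a) AND NOT b) OR (NOT ((c XOR d) OR NOT a) AND b)
≡ (((c AND NOT d) OR (NOT c AND d) OR NOT a) AND NOT b) OR (NOT ((c XOR d) OR NOT a) AND b)
≡ (((c AND NOT d) OR (NOT c AND d) OR NOT a) AND NOT b) OR (NOT ((c AND NOT d) OR (NOT c AND d) OR NOT a) AND b)
≡ (((c AND NOT d) OR (NOT c AND d) OR NOT a) AND NOT b) OR (NOT (c AND NOT d) AND NOT (NOT c AND d) AND NOT NOT a AND b)
≡ (((c AND NOT d) OR (NOT c AND d) OR NOT a) AND NOT b) OR ((NOT c OR NOT NOT d) AND NOT (NOT c AND d) AND NOT NOT a AND b)
≡ (((c AND NOT d) OR (NOT c AND d) OR NOT a) AND NOT b) OR ((NOT c OR d) AND NOT (NOT c AND d) AND NOT NOT a AND b)
≡ (((c AND NOT d) OR (NOT c AND d) OR NOT a) AND NOT b) OR ((NOT c OR d) AND (NOT NOT c OR NOT d) AND NOT NOT a AND b)
≡ (((c AND NOT d) OR (NOT c AND d) OR NOT a) AND NOT b) OR ((NOT c OR d) AND (c OR NOT d) AND NOT NOT a AND b)
≡ (((c AND NOT d) OR (NOT c AND d) OR NOT a) AND NOT b) OR ((NOT c OR d) AND (c OR NOT d) AND a AND b)
≡ (c AND NOT d AND NOT b) OR (NOT c AND d AND NOT b) OR (NOT a AND NOT b) OR (NOT c AND c AND a AND b) OR (NOT c AND NOT d AND a AND b) OR (d AND c AND a AND b) OR (d AND NOT d AND a AND b)
≡ (c AND NOT d AND NOT b) OR (NOT c AND d AND NOT b) OR (NOT a AND NOT b) OR (NOT c AND NOT d AND a AND b) OR (d AND c AND a AND b)

(c AND NOT d AND NOT b) OR (NOT c AND d AND NOT b) OR (NOT a AND NOT b) OR (NOT c AND NOT d AND a AND b) OR (d AND c AND a AND b)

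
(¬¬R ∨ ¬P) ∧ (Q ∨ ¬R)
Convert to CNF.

(¬¬R ∨ ¬P) ∧ (Q ∨ ¬R)
⇔ (R ∨ ¬P) ∧ (Q ∨ ¬R)   [double negation]

(R ∨ ¬P) ∧ (Q ∨ ¬R)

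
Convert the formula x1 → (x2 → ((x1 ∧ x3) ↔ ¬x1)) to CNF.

x1 → (x2 → ((x1 ∧ x3) ↔ ¬x1))
⇔ ¬x1 ∨ (x2 → ((x1 ∧ x3) ↔ ¬x1))   [eliminate →]
⇔ ¬x1 ∨ ¬x2 ∨ ((x1 ∧ x3) ↔ ¬x1)   [eliminate →]
⇔ ¬x1 ∨ ¬x2 ∨ (((x1 ∧ x3) → ¬x1) ∧ (¬x1 → (x1 ∧ x3)))   [eliminate ↔]
⇔ ¬x1 ∨ ¬x2 ∨ ((¬(x1 ∧ x3) ∨ ¬x1) ∧ (¬x1 → (x1 ∧ x3)))   [eliminate →]
⇔ ¬x1 ∨ ¬x2 ∨ ((¬(x1 ∧ x3) ∨ ¬x1) ∧ (¬¬x1 ∨ (x1 ∧ x3)))   [eliminate →]
⇔ ¬x1 ∨ ¬x2 ∨ ((¬x1 ∨ ¬x3 ∨ ¬x1) ∧ (¬¬x1 ∨ (x1 ∧ x3)))   [De Morgan]
⇔ ¬x1 ∨ ¬x2 ∨ ((¬x1 ∨ ¬x3 ∨ ¬x1) ∧ (x1 ∨ (x1 ∧ x3)))   [double negation]
⇔ (¬x1 ∨ ¬x2 ∨ ¬x1 ∨ ¬x3 ∨ ¬x1) ∧ (¬x1 ∨ ¬x2 ∨ x1 ∨ x1) ∧ (¬x1 ∨ ¬x2 ∨ x1 ∨ x3)   [distribute ∨ over ∧]
⇔ ¬x1 ∨ ¬x2 ∨ ¬x3   [simplify]

¬x1 ∨ ¬x2 ∨ ¬x3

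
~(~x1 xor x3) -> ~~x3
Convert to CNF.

~(~x1 xor x3) -> ~~x3
≡ ~~(~x1 xor x3) | ~~x3   [eliminate ->]
≡ ~~((~x1 | x3) & ~(~x1 & x3)) | ~~x3   [expand xor]
≡ ((~x1 | x3) & ~(~x1 & x3)) | ~~x3   [double negation]
≡ ((~x1 | x3) & (~~x1 | ~x3)) | ~~x3   [De Morgan]
≡ ((~x1 | x3) & (x1 | ~x3)) | ~~x3   [double negation]
≡ ((~x1 | x3) & (x1 | ~x3)) | x3   [double negation]
≡ (~x1 | x3 | x3) & (x1 | ~x3 | x3)   [distribute | over &]
≡ ~x1 | x3   [simplify]

~x1 | x3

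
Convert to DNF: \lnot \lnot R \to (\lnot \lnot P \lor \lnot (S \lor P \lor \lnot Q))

\lnot \lnot R \to (\lnot \lnot P \lor \lnot (S \lor P \lor \lnot Q))
≡ \lnot \lnot \lnot R \lor \lnot \lnot P \lor \lnot (S \lor P \lor \lnot Q)   [eliminate \to]
≡ \lnot R \lor \lnot \lnot P \lor \lnot (S \lor P \lor \lnot Q)   [double negation]
≡ \lnot R \lor P \lor \lnot (S \lor P \lor \lnot Q)   [double negation]
≡ \lnot R \lor P \lor (\lnot S \land \lnot P \land \lnot \lnot Q)   [De Morgan]
≡ \lnot R \lor P \lor (\lnot S \land \lnot P \land Q)   [double negation]

\lnot R \lor P \lor (\lnot S \land \lnot P \land Q)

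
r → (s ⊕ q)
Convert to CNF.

r → (s ⊕ q)
≡ ¬r ∨ (s ⊕ q)
≡ ¬r ∨ ((s ∨ q) ∧ ¬(s ∧ q))
≡ ¬r ∨ ((s ∨ q) ∧ (¬s ∨ ¬q))
≡ (¬r ∨ s ∨ q) ∧ (¬r ∨ ¬s ∨ ¬q)

(¬r ∨ s ∨ q) ∧ (¬r ∨ ¬s ∨ ¬q)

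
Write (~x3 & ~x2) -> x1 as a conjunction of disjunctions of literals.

x3 | x2 | x1

(~x3 & ~x2) -> x1
≡ ~(~x3 & ~x2) | x1   (eliminate ->)
≡ ~~x3 | ~~x2 | x1   (De Morgan)
≡ x3 | ~~x2 | x1   (double negation)
≡ x3 | x2 | x1   (double negation)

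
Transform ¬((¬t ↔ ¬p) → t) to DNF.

¬p ∧ ¬t

¬((¬t ↔ ¬p) → t)
⇔ ¬(¬(¬t ↔ ¬p) ∨ t)
⇔ ¬(¬((¬t → ¬p) ∧ (¬p → ¬t)) ∨ t)
⇔ ¬(¬((¬¬t ∨ ¬p) ∧ (¬p → ¬t)) ∨ t)
⇔ ¬(¬((¬¬t ∨ ¬p) ∧ (¬¬p ∨ ¬t)) ∨ t)
⇔ ¬¬((¬¬t ∨ ¬p) ∧ (¬¬p ∨ ¬t)) ∧ ¬t
⇔ (¬¬t ∨ ¬p) ∧ (¬¬p ∨ ¬t) ∧ ¬t
⇔ (t ∨ ¬p) ∧ (¬¬p ∨ ¬t) ∧ ¬t
⇔ (t ∨ ¬p) ∧ (p ∨ ¬t) ∧ ¬t
⇔ (t ∧ p ∧ ¬t) ∨ (t ∧ ¬t ∧ ¬t) ∨ (¬p ∧ p ∧ ¬t) ∨ (¬p ∧ ¬t ∧ ¬t)
⇔ ¬p ∧ ¬t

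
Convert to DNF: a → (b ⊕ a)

¬a ∨ (¬b ∧ a)

a → (b ⊕ a)
≡ ¬a ∨ (b ⊕ a)   [eliminate →]
≡ ¬a ∨ (b ∧ ¬a) ∨ (¬b ∧ a)   [expand ⊕]
≡ ¬a ∨ (¬b ∧ a)   [simplify]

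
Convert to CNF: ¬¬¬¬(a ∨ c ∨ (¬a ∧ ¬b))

a ∨ c ∨ ¬b

¬¬¬¬(a ∨ c ∨ (¬a ∧ ¬b))
≡ ¬¬(a ∨ c ∨ (¬a ∧ ¬b))   — double negation
≡ a ∨ c ∨ (¬a ∧ ¬b)   — double negation
≡ (a ∨ c ∨ ¬a) ∧ (a ∨ c ∨ ¬b)   — distribute ∨ over ∧
≡ a ∨ c ∨ ¬b   — simplify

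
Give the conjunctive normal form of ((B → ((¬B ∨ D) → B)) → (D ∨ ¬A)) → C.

(¬D ∨ C) ∧ (A ∨ C)

((B → ((¬B ∨ D) → B)) → (D ∨ ¬A)) → C
⇔ ¬((B → ((¬B ∨ D) → B)) → (D ∨ ¬A)) ∨ C   [eliminate →]
⇔ ¬(¬(B → ((¬B ∨ D) → B)) ∨ D ∨ ¬A) ∨ C   [eliminate →]
⇔ ¬(¬(¬B ∨ ((¬B ∨ D) → B)) ∨ D ∨ ¬A) ∨ C   [eliminate →]
⇔ ¬(¬(¬B ∨ ¬(¬B ∨ D) ∨ B) ∨ D ∨ ¬A) ∨ C   [eliminate →]
⇔ (¬¬(¬B ∨ ¬(¬B ∨ D) ∨ B) ∧ ¬D ∧ ¬¬A) ∨ C   [De Morgan]
⇔ ((¬B ∨ ¬(¬B ∨ D) ∨ B) ∧ ¬D ∧ ¬¬A) ∨ C   [double negation]
⇔ ((¬B ∨ (¬¬B ∧ ¬D) ∨ B) ∧ ¬D ∧ ¬¬A) ∨ C   [De Morgan]
⇔ ((¬B ∨ (B ∧ ¬D) ∨ B) ∧ ¬D ∧ ¬¬A) ∨ C   [double negation]
⇔ ((¬B ∨ (B ∧ ¬D) ∨ B) ∧ ¬D ∧ A) ∨ C   [double negation]
⇔ (¬B ∨ B ∨ B ∨ C) ∧ (¬B ∨ ¬D ∨ B ∨ C) ∧ (¬D ∨ C) ∧ (A ∨ C)   [distribute ∨ over ∧]
⇔ (¬D ∨ C) ∧ (A ∨ C)   [simplify]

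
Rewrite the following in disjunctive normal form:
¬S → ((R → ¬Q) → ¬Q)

S ∨ (R ∧ Q) ∨ ¬Q

¬S → ((R → ¬Q) → ¬Q)
≡ ¬¬S ∨ ((R → ¬Q) → ¬Q)   — eliminate →
≡ ¬¬S ∨ ¬(R → ¬Q) ∨ ¬Q   — eliminate →
≡ ¬¬S ∨ ¬(¬R ∨ ¬Q) ∨ ¬Q   — eliminate →
≡ S ∨ ¬(¬R ∨ ¬Q) ∨ ¬Q   — double negation
≡ S ∨ (¬¬R ∧ ¬¬Q) ∨ ¬Q   — De Morgan
≡ S ∨ (R ∧ ¬¬Q) ∨ ¬Q   — double negation
≡ S ∨ (R ∧ Q) ∨ ¬Q   — double negation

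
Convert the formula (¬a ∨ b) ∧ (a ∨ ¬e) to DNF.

(¬a ∧ ¬e) ∨ (b ∧ a) ∨ (b ∧ ¬e)

(¬a ∨ b) ∧ (a ∨ ¬e)
⇔ (¬a ∧ a) ∨ (¬a ∧ ¬e) ∨ (b ∧ a) ∨ (b ∧ ¬e)
⇔ (¬a ∧ ¬e) ∨ (b ∧ a) ∨ (b ∧ ¬e)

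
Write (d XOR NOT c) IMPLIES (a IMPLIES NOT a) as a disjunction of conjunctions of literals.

(NOT d AND c) OR (NOT c AND d) OR NOT a

(d XOR NOT c) IMPLIES (a IMPLIES NOT a)
≡ NOT (d XOR NOT c) OR (a IMPLIES NOT a)   (eliminate IMPLIES)
≡ NOT ((d AND NOT NOT c) OR (NOT d AND NOT c)) OR (a IMPLIES NOT a)   (expand XOR)
≡ NOT ((d AND NOT NOT c) OR (NOT d AND NOT c)) OR NOT a OR NOT a   (eliminate IMPLIES)
≡ (NOT (d AND NOT NOT c) AND NOT (NOT d AND NOT c)) OR NOT a OR NOT a   (De Morgan)
≡ ((NOT d OR NOT NOT NOT c) AND NOT (NOT d AND NOT c)) OR NOT a OR NOT a   (De Morgan)
≡ ((NOT d OR NOT c) AND NOT (NOT d AND NOT c)) OR NOT a OR NOT a   (double negation)
≡ ((NOT d OR NOT c) AND (NOT NOT d OR NOT NOT c)) OR NOT a OR NOT a   (De Morgan)
≡ ((NOT d OR NOT c) AND (d OR NOT NOT c)) OR NOT a OR NOT a   (double negation)
≡ ((NOT d OR NOT c) AND (d OR c)) OR NOT a OR NOT a   (double negation)
≡ (NOT d AND d) OR (NOT d AND c) OR (NOT c AND d) OR (NOT c AND c) OR NOT a OR NOT a   (distribute AND over OR)
≡ (NOT d AND c) OR (NOT c AND d) OR NOT a   (simplify)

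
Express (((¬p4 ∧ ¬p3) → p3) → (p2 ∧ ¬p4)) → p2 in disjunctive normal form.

p4 ∨ (p3 ∧ ¬p2) ∨ p2

(((¬p4 ∧ ¬p3) → p3) → (p2 ∧ ¬p4)) → p2
= ¬(((¬p4 ∧ ¬p3) → p3) → (p2 ∧ ¬p4)) ∨ p2   [eliminate →]
= ¬(¬((¬p4 ∧ ¬p3) → p3) ∨ (p2 ∧ ¬p4)) ∨ p2   [eliminate →]
= ¬(¬(¬(¬p4 ∧ ¬p3) ∨ p3) ∨ (p2 ∧ ¬p4)) ∨ p2   [eliminate →]
= (¬¬(¬(¬p4 ∧ ¬p3) ∨ p3) ∧ ¬(p2 ∧ ¬p4)) ∨ p2   [De Morgan]
= ((¬(¬p4 ∧ ¬p3) ∨ p3) ∧ ¬(p2 ∧ ¬p4)) ∨ p2   [double negation]
= ((¬¬p4 ∨ ¬¬p3 ∨ p3) ∧ ¬(p2 ∧ ¬p4)) ∨ p2   [De Morgan]
= ((p4 ∨ ¬¬p3 ∨ p3) ∧ ¬(p2 ∧ ¬p4)) ∨ p2   [double negation]
= ((p4 ∨ p3 ∨ p3) ∧ ¬(p2 ∧ ¬p4)) ∨ p2   [double negation]
= ((p4 ∨ p3 ∨ p3) ∧ (¬p2 ∨ ¬¬p4)) ∨ p2   [De Morgan]
= ((p4 ∨ p3 ∨ p3) ∧ (¬p2 ∨ p4)) ∨ p2   [double negation]
= (p4 ∧ ¬p2) ∨ (p4 ∧ p4) ∨ (p3 ∧ ¬p2) ∨ (p3 ∧ p4) ∨ (p3 ∧ ¬p2) ∨ (p3 ∧ p4) ∨ p2   [distribute ∧ over ∨]
= p4 ∨ (p3 ∧ ¬p2) ∨ p2   [simplify]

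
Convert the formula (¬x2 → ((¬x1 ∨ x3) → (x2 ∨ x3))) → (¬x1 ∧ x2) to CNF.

(¬x2 ∨ ¬x1) ∧ (¬x1 ∨ x3) ∧ (¬x3 ∨ ¬x1) ∧ (¬x3 ∨ x2)

(¬x2 → ((¬x1 ∨ x3) → (x2 ∨ x3))) → (¬x1 ∧ x2)
= ¬(¬x2 → ((¬x1 ∨ x3) → (x2 ∨ x3))) ∨ (¬x1 ∧ x2)
= ¬(¬¬x2 ∨ ((¬x1 ∨ x3) → (x2 ∨ x3))) ∨ (¬x1 ∧ x2)
= ¬(¬¬x2 ∨ ¬(¬x1 ∨ x3) ∨ x2 ∨ x3) ∨ (¬x1 ∧ x2)
= (¬¬¬x2 ∧ ¬¬(¬x1 ∨ x3) ∧ ¬x2 ∧ ¬x3) ∨ (¬x1 ∧ x2)
= (¬x2 ∧ ¬¬(¬x1 ∨ x3) ∧ ¬x2 ∧ ¬x3) ∨ (¬x1 ∧ x2)
= (¬x2 ∧ (¬x1 ∨ x3) ∧ ¬x2 ∧ ¬x3) ∨ (¬x1 ∧ x2)
= (¬x2 ∨ ¬x1) ∧ (¬x2 ∨ x2) ∧ (¬x1 ∨ x3 ∨ ¬x1) ∧ (¬x1 ∨ x3 ∨ x2) ∧ (¬x2 ∨ ¬x1) ∧ (¬x2 ∨ x2) ∧ (¬x3 ∨ ¬x1) ∧ (¬x3 ∨ x2)
= (¬x2 ∨ ¬x1) ∧ (¬x1 ∨ x3) ∧ (¬x3 ∨ ¬x1) ∧ (¬x3 ∨ x2)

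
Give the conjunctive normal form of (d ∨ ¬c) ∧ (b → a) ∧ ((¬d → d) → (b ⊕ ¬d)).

(d ∨ ¬c) ∧ (¬b ∨ a) ∧ (¬d ∨ b)

(d ∨ ¬c) ∧ (b → a) ∧ ((¬d → d) → (b ⊕ ¬d))
⇔ (d ∨ ¬c) ∧ (¬b ∨ a) ∧ ((¬d → d) → (b ⊕ ¬d))   — eliminate →
⇔ (d ∨ ¬c) ∧ (¬b ∨ a) ∧ (¬(¬d → d) ∨ (b ⊕ ¬d))   — eliminate →
⇔ (d ∨ ¬c) ∧ (¬b ∨ a) ∧ (¬(¬¬d ∨ d) ∨ (b ⊕ ¬d))   — eliminate →
⇔ (d ∨ ¬c) ∧ (¬b ∨ a) ∧ (¬(¬¬d ∨ d) ∨ ((b ∨ ¬d) ∧ ¬(b ∧ ¬d)))   — expand ⊕
⇔ (d ∨ ¬c) ∧ (¬b ∨ a) ∧ ((¬¬¬d ∧ ¬d) ∨ ((b ∨ ¬d) ∧ ¬(b ∧ ¬d)))   — De Morgan
⇔ (d ∨ ¬c) ∧ (¬b ∨ a) ∧ ((¬d ∧ ¬d) ∨ ((b ∨ ¬d) ∧ ¬(b ∧ ¬d)))   — double negation
⇔ (d ∨ ¬c) ∧ (¬b ∨ a) ∧ ((¬d ∧ ¬d) ∨ ((b ∨ ¬d) ∧ (¬b ∨ ¬¬d)))   — De Morgan
⇔ (d ∨ ¬c) ∧ (¬b ∨ a) ∧ ((¬d ∧ ¬d) ∨ ((b ∨ ¬d) ∧ (¬b ∨ d)))   — double negation
⇔ (d ∨ ¬c) ∧ (¬b ∨ a) ∧ (¬d ∨ b ∨ ¬d) ∧ (¬d ∨ ¬b ∨ d) ∧ (¬d ∨ b ∨ ¬d) ∧ (¬d ∨ ¬b ∨ d)   — distribute ∨ over ∧
⇔ (d ∨ ¬c) ∧ (¬b ∨ a) ∧ (¬d ∨ b)   — simplify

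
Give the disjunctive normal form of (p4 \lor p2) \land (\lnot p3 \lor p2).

(p4 \land \lnot p3) \lor p2

(p4 \lor p2) \land (\lnot p3 \lor p2)
≡ (p4 \land \lnot p3) \lor (p4 \land p2) \lor (p2 \land \lnot p3) \lor (p2 \land p2)   — distribute \land over \lor
≡ (p4 \land \lnot p3) \lor p2   — simplify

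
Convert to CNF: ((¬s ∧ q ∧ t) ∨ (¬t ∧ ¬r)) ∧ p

((¬s ∧ q ∧ t) ∨ (¬t ∧ ¬r)) ∧ p
≡ (¬s ∨ ¬t) ∧ (¬s ∨ ¬r) ∧ (q ∨ ¬t) ∧ (q ∨ ¬r) ∧ (t ∨ ¬t) ∧ (t ∨ ¬r) ∧ p
≡ (¬s ∨ ¬t) ∧ (¬s ∨ ¬r) ∧ (q ∨ ¬t) ∧ (q ∨ ¬r) ∧ (t ∨ ¬r) ∧ p

(¬s ∨ ¬t) ∧ (¬s ∨ ¬r) ∧ (q ∨ ¬t) ∧ (q ∨ ¬r) ∧ (t ∨ ¬r) ∧ p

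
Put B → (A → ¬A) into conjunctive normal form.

B → (A → ¬A)
⇔ ¬B ∨ (A → ¬A)   [eliminate →]
⇔ ¬B ∨ ¬A ∨ ¬A   [eliminate →]
⇔ ¬B ∨ ¬A   [simplify]

¬B ∨ ¬A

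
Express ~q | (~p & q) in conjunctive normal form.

~q | ~p

~q | (~p & q)
⇔ (~q | ~p) & (~q | q)
⇔ ~q | ~p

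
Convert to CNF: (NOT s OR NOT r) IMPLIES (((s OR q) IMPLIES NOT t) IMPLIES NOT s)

(NOT s OR NOT r) IMPLIES (((s OR q) IMPLIES NOT t) IMPLIES NOT s)
= NOT (NOT s OR NOT r) OR (((s OR q) IMPLIES NOT t) IMPLIES NOT s)   [eliminate IMPLIES]
= NOT (NOT s OR NOT r) OR NOT ((s OR q) IMPLIES NOT t) OR NOT s   [eliminate IMPLIES]
= NOT (NOT s OR NOT r) OR NOT (NOT (s OR q) OR NOT t) OR NOT s   [eliminate IMPLIES]
= (NOT NOT s AND NOT NOT r) OR NOT (NOT (s OR q) OR NOT t) OR NOT s   [De Morgan]
= (s AND NOT NOT r) OR NOT (NOT (s OR q) OR NOT t) OR NOT s   [double negation]
= (s AND r) OR NOT (NOT (s OR q) OR NOT t) OR NOT s   [double negation]
= (s AND r) OR (NOT NOT (s OR q) AND NOT NOT t) OR NOT s   [De Morgan]
= (s AND r) OR ((s OR q) AND NOT NOT t) OR NOT s   [double negation]
= (s AND r) OR ((s OR q) AND t) OR NOT s   [double negation]
= (s OR s OR q OR NOT s) AND (s OR t OR NOT s) AND (r OR s OR q OR NOT s) AND (r OR t OR NOT s)   [distribute OR over AND]
= r OR t OR NOT s   [simplify]

r OR t OR NOT s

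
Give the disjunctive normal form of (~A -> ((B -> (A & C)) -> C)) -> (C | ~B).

(~A -> ((B -> (A & C)) -> C)) -> (C | ~B)
≡ ~(~A -> ((B -> (A & C)) -> C)) | C | ~B   (eliminate ->)
≡ ~(~~A | ((B -> (A & C)) -> C)) | C | ~B   (eliminate ->)
≡ ~(~~A | ~(B -> (A & C)) | C) | C | ~B   (eliminate ->)
≡ ~(~~A | ~(~B | (A & C)) | C) | C | ~B   (eliminate ->)
≡ (~~~A & ~~(~B | (A & C)) & ~C) | C | ~B   (De Morgan)
≡ (~A & ~~(~B | (A & C)) & ~C) | C | ~B   (double negation)
≡ (~A & (~B | (A & C)) & ~C) | C | ~B   (double negation)
≡ (~A & ~B & ~C) | (~A & A & C & ~C) | C | ~B   (distribute & over |)
≡ C | ~B   (simplify)

C | ~B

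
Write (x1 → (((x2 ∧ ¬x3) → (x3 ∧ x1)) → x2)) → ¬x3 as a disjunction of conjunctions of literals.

(x1 ∧ ¬x2) ∨ ¬x3

(x1 → (((x2 ∧ ¬x3) → (x3 ∧ x1)) → x2)) → ¬x3
≡ ¬(x1 → (((x2 ∧ ¬x3) → (x3 ∧ x1)) → x2)) ∨ ¬x3   [eliminate →]
≡ ¬(¬x1 ∨ (((x2 ∧ ¬x3) → (x3 ∧ x1)) → x2)) ∨ ¬x3   [eliminate →]
≡ ¬(¬x1 ∨ ¬((x2 ∧ ¬x3) → (x3 ∧ x1)) ∨ x2) ∨ ¬x3   [eliminate →]
≡ ¬(¬x1 ∨ ¬(¬(x2 ∧ ¬x3) ∨ (x3 ∧ x1)) ∨ x2) ∨ ¬x3   [eliminate →]
≡ (¬¬x1 ∧ ¬¬(¬(x2 ∧ ¬x3) ∨ (x3 ∧ x1)) ∧ ¬x2) ∨ ¬x3   [De Morgan]
≡ (x1 ∧ ¬¬(¬(x2 ∧ ¬x3) ∨ (x3 ∧ x1)) ∧ ¬x2) ∨ ¬x3   [double negation]
≡ (x1 ∧ (¬(x2 ∧ ¬x3) ∨ (x3 ∧ x1)) ∧ ¬x2) ∨ ¬x3   [double negation]
≡ (x1 ∧ (¬x2 ∨ ¬¬x3 ∨ (x3 ∧ x1)) ∧ ¬x2) ∨ ¬x3   [De Morgan]
≡ (x1 ∧ (¬x2 ∨ x3 ∨ (x3 ∧ x1)) ∧ ¬x2) ∨ ¬x3   [double negation]
≡ (x1 ∧ ¬x2 ∧ ¬x2) ∨ (x1 ∧ x3 ∧ ¬x2) ∨ (x1 ∧ x3 ∧ x1 ∧ ¬x2) ∨ ¬x3   [distribute ∧ over ∨]
≡ (x1 ∧ ¬x2) ∨ ¬x3   [simplify]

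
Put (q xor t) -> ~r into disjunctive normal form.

(~q & ~t) | (t & q) | ~r

(q xor t) -> ~r
≡ ~(q xor t) | ~r   [eliminate ->]
≡ ~((q & ~t) | (~q & t)) | ~r   [expand xor]
≡ (~(q & ~t) & ~(~q & t)) | ~r   [De Morgan]
≡ ((~q | ~~t) & ~(~q & t)) | ~r   [De Morgan]
≡ ((~q | t) & ~(~q & t)) | ~r   [double negation]
≡ ((~q | t) & (~~q | ~t)) | ~r   [De Morgan]
≡ ((~q | t) & (q | ~t)) | ~r   [double negation]
≡ (~q & q) | (~q & ~t) | (t & q) | (t & ~t) | ~r   [distribute & over |]
≡ (~q & ~t) | (t & q) | ~r   [simplify]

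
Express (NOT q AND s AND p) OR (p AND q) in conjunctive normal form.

(s OR q) AND p

(NOT q AND s AND p) OR (p AND q)
⇔ (NOT q OR p) AND (NOT q OR q) AND (s OR p) AND (s OR q) AND (p OR p) AND (p OR q)   — distribute OR over AND
⇔ (s OR q) AND p   — simplify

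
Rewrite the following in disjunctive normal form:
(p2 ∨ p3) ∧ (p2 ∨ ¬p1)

p2 ∨ (p3 ∧ ¬p1)

(p2 ∨ p3) ∧ (p2 ∨ ¬p1)
= (p2 ∧ p2) ∨ (p2 ∧ ¬p1) ∨ (p3 ∧ p2) ∨ (p3 ∧ ¬p1)   [distribute ∧ over ∨]
= p2 ∨ (p3 ∧ ¬p1)   [simplify]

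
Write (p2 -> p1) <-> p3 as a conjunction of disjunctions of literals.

(p2 -> p1) <-> p3
≡ ((p2 -> p1) -> p3) & (p3 -> (p2 -> p1))   [eliminate <->]
≡ (~(p2 -> p1) | p3) & (p3 -> (p2 -> p1))   [eliminate ->]
≡ (~(~p2 | p1) | p3) & (p3 -> (p2 -> p1))   [eliminate ->]
≡ (~(~p2 | p1) | p3) & (~p3 | (p2 -> p1))   [eliminate ->]
≡ (~(~p2 | p1) | p3) & (~p3 | ~p2 | p1)   [eliminate ->]
≡ ((~~p2 & ~p1) | p3) & (~p3 | ~p2 | p1)   [De Morgan]
≡ ((p2 & ~p1) | p3) & (~p3 | ~p2 | p1)   [double negation]
≡ (p2 | p3) & (~p1 | p3) & (~p3 | ~p2 | p1)   [distribute | over &]

(p2 | p3) & (~p1 | p3) & (~p3 | ~p2 | p1)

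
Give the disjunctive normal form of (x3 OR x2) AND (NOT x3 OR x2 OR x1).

(x3 AND x1) OR x2

(x3 OR x2) AND (NOT x3 OR x2 OR x1)
≡ (x3 AND NOT x3) OR (x3 AND x2) OR (x3 AND x1) OR (x2 AND NOT x3) OR (x2 AND x2) OR (x2 AND x1)
≡ (x3 AND x1) OR x2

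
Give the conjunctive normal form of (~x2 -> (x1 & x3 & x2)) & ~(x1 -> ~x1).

x2 & x1

(~x2 -> (x1 & x3 & x2)) & ~(x1 -> ~x1)
= (~~x2 | (x1 & x3 & x2)) & ~(x1 -> ~x1)   [eliminate ->]
= (~~x2 | (x1 & x3 & x2)) & ~(~x1 | ~x1)   [eliminate ->]
= (x2 | (x1 & x3 & x2)) & ~(~x1 | ~x1)   [double negation]
= (x2 | (x1 & x3 & x2)) & ~~x1 & ~~x1   [De Morgan]
= (x2 | (x1 & x3 & x2)) & x1 & ~~x1   [double negation]
= (x2 | (x1 & x3 & x2)) & x1 & x1   [double negation]
= (x2 | x1) & (x2 | x3) & (x2 | x2) & x1 & x1   [distribute | over &]
= x2 & x1   [simplify]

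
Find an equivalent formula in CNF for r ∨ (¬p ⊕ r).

r ∨ ¬p

r ∨ (¬p ⊕ r)
= r ∨ ((¬p ∨ r) ∧ ¬(¬p ∧ r))   (expand ⊕)
= r ∨ ((¬p ∨ r) ∧ (¬¬p ∨ ¬r))   (De Morgan)
= r ∨ ((¬p ∨ r) ∧ (p ∨ ¬r))   (double negation)
= (r ∨ ¬p ∨ r) ∧ (r ∨ p ∨ ¬r)   (distribute ∨ over ∧)
= r ∨ ¬p   (simplify)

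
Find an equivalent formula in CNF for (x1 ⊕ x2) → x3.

(x1 ⊕ x2) → x3
≡ ¬(x1 ⊕ x2) ∨ x3   (eliminate →)
≡ ¬((x1 ∨ x2) ∧ ¬(x1 ∧ x2)) ∨ x3   (expand ⊕)
≡ ¬(x1 ∨ x2) ∨ ¬¬(x1 ∧ x2) ∨ x3   (De Morgan)
≡ (¬x1 ∧ ¬x2) ∨ ¬¬(x1 ∧ x2) ∨ x3   (De Morgan)
≡ (¬x1 ∧ ¬x2) ∨ (x1 ∧ x2) ∨ x3   (double negation)
≡ (¬x1 ∨ x1 ∨ x3) ∧ (¬x1 ∨ x2 ∨ x3) ∧ (¬x2 ∨ x1 ∨ x3) ∧ (¬x2 ∨ x2 ∨ x3)   (distribute ∨ over ∧)
≡ (¬x1 ∨ x2 ∨ x3) ∧ (¬x2 ∨ x1 ∨ x3)   (simplify)

(¬x1 ∨ x2 ∨ x3) ∧ (¬x2 ∨ x1 ∨ x3)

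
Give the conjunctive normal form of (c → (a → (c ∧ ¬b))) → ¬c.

(a ∨ ¬c) ∧ (¬c ∨ b)

(c → (a → (c ∧ ¬b))) → ¬c
⇔ ¬(c → (a → (c ∧ ¬b))) ∨ ¬c
⇔ ¬(¬c ∨ (a → (c ∧ ¬b))) ∨ ¬c
⇔ ¬(¬c ∨ ¬a ∨ (c ∧ ¬b)) ∨ ¬c
⇔ (¬¬c ∧ ¬¬a ∧ ¬(c ∧ ¬b)) ∨ ¬c
⇔ (c ∧ ¬¬a ∧ ¬(c ∧ ¬b)) ∨ ¬c
⇔ (c ∧ a ∧ ¬(c ∧ ¬b)) ∨ ¬c
⇔ (c ∧ a ∧ (¬c ∨ ¬¬b)) ∨ ¬c
⇔ (c ∧ a ∧ (¬c ∨ b)) ∨ ¬c
⇔ (c ∨ ¬c) ∧ (a ∨ ¬c) ∧ (¬c ∨ b ∨ ¬c)
⇔ (a ∨ ¬c) ∧ (¬c ∨ b)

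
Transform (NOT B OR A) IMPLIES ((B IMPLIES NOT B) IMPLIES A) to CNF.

B OR A

(NOT B OR A) IMPLIES ((B IMPLIES NOT B) IMPLIES A)
≡ NOT (NOT B OR A) OR ((B IMPLIES NOT B) IMPLIES A)   [eliminate IMPLIES]
≡ NOT (NOT B OR A) OR NOT (B IMPLIES NOT B) OR A   [eliminate IMPLIES]
≡ NOT (NOT B OR A) OR NOT (NOT B OR NOT B) OR A   [eliminate IMPLIES]
≡ (NOT NOT B AND NOT A) OR NOT (NOT B OR NOT B) OR A   [De Morgan]
≡ (B AND NOT A) OR NOT (NOT B OR NOT B) OR A   [double negation]
≡ (B AND NOT A) OR (NOT NOT B AND NOT NOT B) OR A   [De Morgan]
≡ (B AND NOT A) OR (B AND NOT NOT B) OR A   [double negation]
≡ (B AND NOT A) OR (B AND B) OR A   [double negation]
≡ (B OR B OR A) AND (B OR B OR A) AND (NOT A OR B OR A) AND (NOT A OR B OR A)   [distribute OR over AND]
≡ B OR A   [simplify]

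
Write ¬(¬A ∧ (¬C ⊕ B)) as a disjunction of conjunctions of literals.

A ∨ (C ∧ ¬B) ∨ (B ∧ ¬C)

¬(¬A ∧ (¬C ⊕ B))
≡ ¬(¬A ∧ ((¬C ∧ ¬B) ∨ (¬¬C ∧ B)))   (expand ⊕)
≡ ¬¬A ∨ ¬((¬C ∧ ¬B) ∨ (¬¬C ∧ B))   (De Morgan)
≡ A ∨ ¬((¬C ∧ ¬B) ∨ (¬¬C ∧ B))   (double negation)
≡ A ∨ (¬(¬C ∧ ¬B) ∧ ¬(¬¬C ∧ B))   (De Morgan)
≡ A ∨ ((¬¬C ∨ ¬¬B) ∧ ¬(¬¬C ∧ B))   (De Morgan)
≡ A ∨ ((C ∨ ¬¬B) ∧ ¬(¬¬C ∧ B))   (double negation)
≡ A ∨ ((C ∨ B) ∧ ¬(¬¬C ∧ B))   (double negation)
≡ A ∨ ((C ∨ B) ∧ (¬¬¬C ∨ ¬B))   (De Morgan)
≡ A ∨ ((C ∨ B) ∧ (¬C ∨ ¬B))   (double negation)
≡ A ∨ (C ∧ ¬C) ∨ (C ∧ ¬B) ∨ (B ∧ ¬C) ∨ (B ∧ ¬B)   (distribute ∧ over ∨)
≡ A ∨ (C ∧ ¬B) ∨ (B ∧ ¬C)   (simplify)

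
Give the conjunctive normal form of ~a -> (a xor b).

a | b

~a -> (a xor b)
= ~~a | (a xor b)   (eliminate ->)
= ~~a | ((a | b) & ~(a & b))   (expand xor)
= a | ((a | b) & ~(a & b))   (double negation)
= a | ((a | b) & (~a | ~b))   (De Morgan)
= (a | a | b) & (a | ~a | ~b)   (distribute | over &)
= a | b   (simplify)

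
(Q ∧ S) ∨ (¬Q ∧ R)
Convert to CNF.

(Q ∧ S) ∨ (¬Q ∧ R)
= (Q ∨ ¬Q) ∧ (Q ∨ R) ∧ (S ∨ ¬Q) ∧ (S ∨ R)   [distribute ∨ over ∧]
= (Q ∨ R) ∧ (S ∨ ¬Q) ∧ (S ∨ R)   [simplify]

(Q ∨ R) ∧ (S ∨ ¬Q) ∧ (S ∨ R)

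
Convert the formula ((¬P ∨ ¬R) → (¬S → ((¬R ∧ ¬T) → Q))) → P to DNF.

((¬P ∨ ¬R) → (¬S → ((¬R ∧ ¬T) → Q))) → P
≡ ¬((¬P ∨ ¬R) → (¬S → ((¬R ∧ ¬T) → Q))) ∨ P   — eliminate →
≡ ¬(¬(¬P ∨ ¬R) ∨ (¬S → ((¬R ∧ ¬T) → Q))) ∨ P   — eliminate →
≡ ¬(¬(¬P ∨ ¬R) ∨ ¬¬S ∨ ((¬R ∧ ¬T) → Q)) ∨ P   — eliminate →
≡ ¬(¬(¬P ∨ ¬R) ∨ ¬¬S ∨ ¬(¬R ∧ ¬T) ∨ Q) ∨ P   — eliminate →
≡ (¬¬(¬P ∨ ¬R) ∧ ¬¬¬S ∧ ¬¬(¬R ∧ ¬T) ∧ ¬Q) ∨ P   — De Morgan
≡ ((¬P ∨ ¬R) ∧ ¬¬¬S ∧ ¬¬(¬R ∧ ¬T) ∧ ¬Q) ∨ P   — double negation
≡ ((¬P ∨ ¬R) ∧ ¬S ∧ ¬¬(¬R ∧ ¬T) ∧ ¬Q) ∨ P   — double negation
≡ ((¬P ∨ ¬R) ∧ ¬S ∧ ¬R ∧ ¬T ∧ ¬Q) ∨ P   — double negation
≡ (¬P ∧ ¬S ∧ ¬R ∧ ¬T ∧ ¬Q) ∨ (¬R ∧ ¬S ∧ ¬R ∧ ¬T ∧ ¬Q) ∨ P   — distribute ∧ over ∨
≡ (¬R ∧ ¬S ∧ ¬T ∧ ¬Q) ∨ P   — simplify

(¬R ∧ ¬S ∧ ¬T ∧ ¬Q) ∨ P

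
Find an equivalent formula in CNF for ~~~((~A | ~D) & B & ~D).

D | ~B

~~~((~A | ~D) & B & ~D)
= ~((~A | ~D) & B & ~D)
= ~(~A | ~D) | ~B | ~~D
= (~~A & ~~D) | ~B | ~~D
= (A & ~~D) | ~B | ~~D
= (A & D) | ~B | ~~D
= (A & D) | ~B | D
= (A | ~B | D) & (D | ~B | D)
= D | ~B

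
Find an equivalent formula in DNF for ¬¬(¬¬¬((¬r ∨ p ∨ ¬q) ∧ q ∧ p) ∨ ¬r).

¬q ∨ ¬p ∨ ¬r

¬¬(¬¬¬((¬r ∨ p ∨ ¬q) ∧ q ∧ p) ∨ ¬r)
≡ ¬¬¬((¬r ∨ p ∨ ¬q) ∧ q ∧ p) ∨ ¬r   [double negation]
≡ ¬((¬r ∨ p ∨ ¬q) ∧ q ∧ p) ∨ ¬r   [double negation]
≡ ¬(¬r ∨ p ∨ ¬q) ∨ ¬q ∨ ¬p ∨ ¬r   [De Morgan]
≡ (¬¬r ∧ ¬p ∧ ¬¬q) ∨ ¬q ∨ ¬p ∨ ¬r   [De Morgan]
≡ (r ∧ ¬p ∧ ¬¬q) ∨ ¬q ∨ ¬p ∨ ¬r   [double negation]
≡ (r ∧ ¬p ∧ q) ∨ ¬q ∨ ¬p ∨ ¬r   [double negation]
≡ ¬q ∨ ¬p ∨ ¬r   [simplify]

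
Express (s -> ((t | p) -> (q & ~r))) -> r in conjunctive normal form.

(s -> ((t | p) -> (q & ~r))) -> r
= ~(s -> ((t | p) -> (q & ~r))) | r   — eliminate ->
= ~(~s | ((t | p) -> (q & ~r))) | r   — eliminate ->
= ~(~s | ~(t | p) | (q & ~r)) | r   — eliminate ->
= (~~s & ~~(t | p) & ~(q & ~r)) | r   — De Morgan
= (s & ~~(t | p) & ~(q & ~r)) | r   — double negation
= (s & (t | p) & ~(q & ~r)) | r   — double negation
= (s & (t | p) & (~q | ~~r)) | r   — De Morgan
= (s & (t | p) & (~q | r)) | r   — double negation
= (s | r) & (t | p | r) & (~q | r | r)   — distribute | over &
= (s | r) & (t | p | r) & (~q | r)   — simplify

(s | r) & (t | p | r) & (~q | r)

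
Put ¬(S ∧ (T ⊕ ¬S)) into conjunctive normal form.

¬S ∨ ¬T

¬(S ∧ (T ⊕ ¬S))
≡ ¬(S ∧ (T ∨ ¬S) ∧ ¬(T ∧ ¬S))   (expand ⊕)
≡ ¬S ∨ ¬(T ∨ ¬S) ∨ ¬¬(T ∧ ¬S)   (De Morgan)
≡ ¬S ∨ (¬T ∧ ¬¬S) ∨ ¬¬(T ∧ ¬S)   (De Morgan)
≡ ¬S ∨ (¬T ∧ S) ∨ ¬¬(T ∧ ¬S)   (double negation)
≡ ¬S ∨ (¬T ∧ S) ∨ (T ∧ ¬S)   (double negation)
≡ (¬S ∨ ¬T ∨ T) ∧ (¬S ∨ ¬T ∨ ¬S) ∧ (¬S ∨ S ∨ T) ∧ (¬S ∨ S ∨ ¬S)   (distribute ∨ over ∧)
≡ ¬S ∨ ¬T   (simplify)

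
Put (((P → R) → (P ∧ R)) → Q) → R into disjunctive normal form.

(((P → R) → (P ∧ R)) → Q) → R
≡ ¬(((P → R) → (P ∧ R)) → Q) ∨ R   [eliminate →]
≡ ¬(¬((P → R) → (P ∧ R)) ∨ Q) ∨ R   [eliminate →]
≡ ¬(¬(¬(P → R) ∨ (P ∧ R)) ∨ Q) ∨ R   [eliminate →]
≡ ¬(¬(¬(¬P ∨ R) ∨ (P ∧ R)) ∨ Q) ∨ R   [eliminate →]
≡ (¬¬(¬(¬P ∨ R) ∨ (P ∧ R)) ∧ ¬Q) ∨ R   [De Morgan]
≡ ((¬(¬P ∨ R) ∨ (P ∧ R)) ∧ ¬Q) ∨ R   [double negation]
≡ (((¬¬P ∧ ¬R) ∨ (P ∧ R)) ∧ ¬Q) ∨ R   [De Morgan]
≡ (((P ∧ ¬R) ∨ (P ∧ R)) ∧ ¬Q) ∨ R   [double negation]
≡ (P ∧ ¬R ∧ ¬Q) ∨ (P ∧ R ∧ ¬Q) ∨ R   [distribute ∧ over ∨]
≡ (P ∧ ¬R ∧ ¬Q) ∨ R   [simplify]

(P ∧ ¬R ∧ ¬Q) ∨ R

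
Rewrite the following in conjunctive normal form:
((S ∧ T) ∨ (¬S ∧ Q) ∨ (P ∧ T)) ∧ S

(T ∨ ¬S) ∧ (T ∨ Q) ∧ S

((S ∧ T) ∨ (¬S ∧ Q) ∨ (P ∧ T)) ∧ S
= (S ∨ ¬S ∨ P) ∧ (S ∨ ¬S ∨ T) ∧ (S ∨ Q ∨ P) ∧ (S ∨ Q ∨ T) ∧ (T ∨ ¬S ∨ P) ∧ (T ∨ ¬S ∨ T) ∧ (T ∨ Q ∨ P) ∧ (T ∨ Q ∨ T) ∧ S
= (T ∨ ¬S) ∧ (T ∨ Q) ∧ S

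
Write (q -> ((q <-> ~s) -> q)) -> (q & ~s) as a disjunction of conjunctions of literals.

q & ~s

(q -> ((q <-> ~s) -> q)) -> (q & ~s)
⇔ ~(q -> ((q <-> ~s) -> q)) | (q & ~s)
⇔ ~(~q | ((q <-> ~s) -> q)) | (q & ~s)
⇔ ~(~q | ~(q <-> ~s) | q) | (q & ~s)
⇔ ~(~q | ~((q -> ~s) & (~s -> q)) | q) | (q & ~s)
⇔ ~(~q | ~((~q | ~s) & (~s -> q)) | q) | (q & ~s)
⇔ ~(~q | ~((~q | ~s) & (~~s | q)) | q) | (q & ~s)
⇔ (~~q & ~~((~q | ~s) & (~~s | q)) & ~q) | (q & ~s)
⇔ (q & ~~((~q | ~s) & (~~s | q)) & ~q) | (q & ~s)
⇔ (q & (~q | ~s) & (~~s | q) & ~q) | (q & ~s)
⇔ (q & (~q | ~s) & (s | q) & ~q) | (q & ~s)
⇔ (q & ~q & s & ~q) | (q & ~q & q & ~q) | (q & ~s & s & ~q) | (q & ~s & q & ~q) | (q & ~s)
⇔ q & ~s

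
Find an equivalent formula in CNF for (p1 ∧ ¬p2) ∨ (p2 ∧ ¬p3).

(p1 ∨ p2) ∧ (p1 ∨ ¬p3) ∧ (¬p2 ∨ ¬p3)

(p1 ∧ ¬p2) ∨ (p2 ∧ ¬p3)
≡ (p1 ∨ p2) ∧ (p1 ∨ ¬p3) ∧ (¬p2 ∨ p2) ∧ (¬p2 ∨ ¬p3)   — distribute ∨ over ∧
≡ (p1 ∨ p2) ∧ (p1 ∨ ¬p3) ∧ (¬p2 ∨ ¬p3)   — simplify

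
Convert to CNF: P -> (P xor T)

~P | ~T

P -> (P xor T)
≡ ~P | (P xor T)   [eliminate ->]
≡ ~P | ((P | T) & ~(P & T))   [expand xor]
≡ ~P | ((P | T) & (~P | ~T))   [De Morgan]
≡ (~P | P | T) & (~P | ~P | ~T)   [distribute | over &]
≡ ~P | ~T   [simplify]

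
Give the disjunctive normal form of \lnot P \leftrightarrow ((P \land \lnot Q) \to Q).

\lnot P \leftrightarrow ((P \land \lnot Q) \to Q)
≡ (\lnot P \to ((P \land \lnot Q) \to Q)) \land (((P \land \lnot Q) \to Q) \to \lnot P)   (eliminate \leftrightarrow)
≡ (\lnot \lnot P \lor ((P \land \lnot Q) \to Q)) \land (((P \land \lnot Q) \to Q) \to \lnot P)   (eliminate \to)
≡ (\lnot \lnot P \lor \lnot (P \land \lnot Q) \lor Q) \land (((P \land \lnot Q) \to Q) \to \lnot P)   (eliminate \to)
≡ (\lnot \lnot P \lor \lnot (P \land \lnot Q) \lor Q) \land (\lnot ((P \land \lnot Q) \to Q) \lor \lnot P)   (eliminate \to)
≡ (\lnot \lnot P \lor \lnot (P \land \lnot Q) \lor Q) \land (\lnot (\lnot (P \land \lnot Q) \lor Q) \lor \lnot P)   (eliminate \to)
≡ (P \lor \lnot (P \land \lnot Q) \lor Q) \land (\lnot (\lnot (P \land \lnot Q) \lor Q) \lor \lnot P)   (double negation)
≡ (P \lor \lnot P \lor \lnot \lnot Q \lor Q) \land (\lnot (\lnot (P \land \lnot Q) \lor Q) \lor \lnot P)   (De Morgan)
≡ (P \lor \lnot P \lor Q \lor Q) \land (\lnot (\lnot (P \land \lnot Q) \lor Q) \lor \lnot P)   (double negation)
≡ (P \lor \lnot P \lor Q \lor Q) \land ((\lnot \lnot (P \land \lnot Q) \land \lnot Q) \lor \lnot P)   (De Morgan)
≡ (P \lor \lnot P \lor Q \lor Q) \land ((P \land \lnot Q \land \lnot Q) \lor \lnot P)   (double negation)
≡ (P \land P \land \lnot Q \land \lnot Q) \lor (P \land \lnot P) \lor (\lnot P \land P \land \lnot Q \land \lnot Q) \lor (\lnot P \land \lnot P) \lor (Q \land P \land \lnot Q \land \lnot Q) \lor (Q \land \lnot P) \lor (Q \land P \land \lnot Q \land \lnot Q) \lor (Q \land \lnot P)   (distribute \land over \lor)
≡ (P \land \lnot Q) \lor \lnot P   (simplify)

(P \land \lnot Q) \lor \lnot P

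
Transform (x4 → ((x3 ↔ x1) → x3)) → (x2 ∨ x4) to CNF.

(x4 → ((x3 ↔ x1) → x3)) → (x2 ∨ x4)
≡ ¬(x4 → ((x3 ↔ x1) → x3)) ∨ x2 ∨ x4   (eliminate →)
≡ ¬(¬x4 ∨ ((x3 ↔ x1) → x3)) ∨ x2 ∨ x4   (eliminate →)
≡ ¬(¬x4 ∨ ¬(x3 ↔ x1) ∨ x3) ∨ x2 ∨ x4   (eliminate →)
≡ ¬(¬x4 ∨ ¬((x3 → x1) ∧ (x1 → x3)) ∨ x3) ∨ x2 ∨ x4   (eliminate ↔)
≡ ¬(¬x4 ∨ ¬((¬x3 ∨ x1) ∧ (x1 → x3)) ∨ x3) ∨ x2 ∨ x4   (eliminate →)
≡ ¬(¬x4 ∨ ¬((¬x3 ∨ x1) ∧ (¬x1 ∨ x3)) ∨ x3) ∨ x2 ∨ x4   (eliminate →)
≡ (¬¬x4 ∧ ¬¬((¬x3 ∨ x1) ∧ (¬x1 ∨ x3)) ∧ ¬x3) ∨ x2 ∨ x4   (De Morgan)
≡ (x4 ∧ ¬¬((¬x3 ∨ x1) ∧ (¬x1 ∨ x3)) ∧ ¬x3) ∨ x2 ∨ x4   (double negation)
≡ (x4 ∧ (¬x3 ∨ x1) ∧ (¬x1 ∨ x3) ∧ ¬x3) ∨ x2 ∨ x4   (double negation)
≡ (x4 ∨ x2 ∨ x4) ∧ (¬x3 ∨ x1 ∨ x2 ∨ x4) ∧ (¬x1 ∨ x3 ∨ x2 ∨ x4) ∧ (¬x3 ∨ x2 ∨ x4)   (distribute ∨ over ∧)
≡ x4 ∨ x2   (simplify)

x4 ∨ x2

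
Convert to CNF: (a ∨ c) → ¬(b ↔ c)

(a ∨ c) → ¬(b ↔ c)
≡ ¬(a ∨ c) ∨ ¬(b ↔ c)
≡ ¬(a ∨ c) ∨ ¬((b → c) ∧ (c → b))
≡ ¬(a ∨ c) ∨ ¬((¬b ∨ c) ∧ (c → b))
≡ ¬(a ∨ c) ∨ ¬((¬b ∨ c) ∧ (¬c ∨ b))
≡ (¬a ∧ ¬c) ∨ ¬((¬b ∨ c) ∧ (¬c ∨ b))
≡ (¬a ∧ ¬c) ∨ ¬(¬b ∨ c) ∨ ¬(¬c ∨ b)
≡ (¬a ∧ ¬c) ∨ (¬¬b ∧ ¬c) ∨ ¬(¬c ∨ b)
≡ (¬a ∧ ¬c) ∨ (b ∧ ¬c) ∨ ¬(¬c ∨ b)
≡ (¬a ∧ ¬c) ∨ (b ∧ ¬c) ∨ (¬¬c ∧ ¬b)
≡ (¬a ∧ ¬c) ∨ (b ∧ ¬c) ∨ (c ∧ ¬b)
≡ (¬a ∨ b ∨ c) ∧ (¬a ∨ b ∨ ¬b) ∧ (¬a ∨ ¬c ∨ c) ∧ (¬a ∨ ¬c ∨ ¬b) ∧ (¬c ∨ b ∨ c) ∧ (¬c ∨ b ∨ ¬b) ∧ (¬c ∨ ¬c ∨ c) ∧ (¬c ∨ ¬c ∨ ¬b)
≡ (¬a ∨ b ∨ c) ∧ (¬c ∨ ¬b)

(¬a ∨ b ∨ c) ∧ (¬c ∨ ¬b)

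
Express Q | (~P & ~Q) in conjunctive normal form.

Q | ~P

Q | (~P & ~Q)
≡ (Q | ~P) & (Q | ~Q)   [distribute | over &]
≡ Q | ~P   [simplify]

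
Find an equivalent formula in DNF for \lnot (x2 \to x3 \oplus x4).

\lnot (x2 \to x3 \oplus x4)
= \lnot (\lnot x2 \lor (x3 \oplus x4))   — eliminate \to
= \lnot (\lnot x2 \lor x3 \land \lnot x4 \lor \lnot x3 \land x4)   — expand \oplus
= \lnot \lnot x2 \land \lnot (x3 \land \lnot x4) \land \lnot (\lnot x3 \land x4)   — De Morgan
= x2 \land \lnot (x3 \land \lnot x4) \land \lnot (\lnot x3 \land x4)   — double negation
= x2 \land (\lnot x3 \lor \lnot \lnot x4) \land \lnot (\lnot x3 \land x4)   — De Morgan
= x2 \land (\lnot x3 \lor x4) \land \lnot (\lnot x3 \land x4)   — double negation
= x2 \land (\lnot x3 \lor x4) \land (\lnot \lnot x3 \lor \lnot x4)   — De Morgan
= x2 \land (\lnot x3 \lor x4) \land (x3 \lor \lnot x4)   — double negation
= x2 \land \lnot x3 \land x3 \lor x2 \land \lnot x3 \land \lnot x4 \lor x2 \land x4 \land x3 \lor x2 \land x4 \land \lnot x4   — distribute \land over \lor
= x2 \land \lnot x3 \land \lnot x4 \lor x2 \land x4 \land x3   — simplify

x2 \land \lnot x3 \land \lnot x4 \lor x2 \land x4 \land x3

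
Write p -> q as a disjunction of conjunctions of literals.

p -> q
≡ ~p | q   [eliminate ->]

~p | q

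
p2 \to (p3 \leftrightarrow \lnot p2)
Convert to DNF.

\lnot p2 \lor (\lnot p3 \land p2)

p2 \to (p3 \leftrightarrow \lnot p2)
⇔ \lnot p2 \lor (p3 \leftrightarrow \lnot p2)   (eliminate \to)
⇔ \lnot p2 \lor ((p3 \to \lnot p2) \land (\lnot p2 \to p3))   (eliminate \leftrightarrow)
⇔ \lnot p2 \lor ((\lnot p3 \lor \lnot p2) \land (\lnot p2 \to p3))   (eliminate \to)
⇔ \lnot p2 \lor ((\lnot p3 \lor \lnot p2) \land (\lnot \lnot p2 \lor p3))   (eliminate \to)
⇔ \lnot p2 \lor ((\lnot p3 \lor \lnot p2) \land (p2 \lor p3))   (double negation)
⇔ \lnot p2 \lor (\lnot p3 \land p2) \lor (\lnot p3 \land p3) \lor (\lnot p2 \land p2) \lor (\lnot p2 \land p3)   (distribute \land over \lor)
⇔ \lnot p2 \lor (\lnot p3 \land p2)   (simplify)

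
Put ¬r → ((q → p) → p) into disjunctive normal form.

¬r → ((q → p) → p)
≡ ¬¬r ∨ ((q → p) → p)   — eliminate →
≡ ¬¬r ∨ ¬(q → p) ∨ p   — eliminate →
≡ ¬¬r ∨ ¬(¬q ∨ p) ∨ p   — eliminate →
≡ r ∨ ¬(¬q ∨ p) ∨ p   — double negation
≡ r ∨ (¬¬q ∧ ¬p) ∨ p   — De Morgan
≡ r ∨ (q ∧ ¬p) ∨ p   — double negation

r ∨ (q ∧ ¬p) ∨ p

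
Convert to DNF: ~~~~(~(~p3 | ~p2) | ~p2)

(p3 & p2) | ~p2

~~~~(~(~p3 | ~p2) | ~p2)
= ~~(~(~p3 | ~p2) | ~p2)   (double negation)
= ~(~p3 | ~p2) | ~p2   (double negation)
= (~~p3 & ~~p2) | ~p2   (De Morgan)
= (p3 & ~~p2) | ~p2   (double negation)
= (p3 & p2) | ~p2   (double negation)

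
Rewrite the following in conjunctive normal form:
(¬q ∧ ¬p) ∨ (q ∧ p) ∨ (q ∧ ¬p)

¬p ∨ q

(¬q ∧ ¬p) ∨ (q ∧ p) ∨ (q ∧ ¬p)
= (¬q ∨ q ∨ q) ∧ (¬q ∨ q ∨ ¬p) ∧ (¬q ∨ p ∨ q) ∧ (¬q ∨ p ∨ ¬p) ∧ (¬p ∨ q ∨ q) ∧ (¬p ∨ q ∨ ¬p) ∧ (¬p ∨ p ∨ q) ∧ (¬p ∨ p ∨ ¬p)   [distribute ∨ over ∧]
= ¬p ∨ q   [simplify]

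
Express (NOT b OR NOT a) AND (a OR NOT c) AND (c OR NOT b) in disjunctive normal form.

(NOT b AND a) OR (NOT b AND NOT c)

(NOT b OR NOT a) AND (a OR NOT c) AND (c OR NOT b)
≡ (NOT b AND a AND c) OR (NOT b AND a AND NOT b) OR (NOT b AND NOT c AND c) OR (NOT b AND NOT c AND NOT b) OR (NOT a AND a AND c) OR (NOT a AND a AND NOT b) OR (NOT a AND NOT c AND c) OR (NOT a AND NOT c AND NOT b)
≡ (NOT b AND a) OR (NOT b AND NOT c)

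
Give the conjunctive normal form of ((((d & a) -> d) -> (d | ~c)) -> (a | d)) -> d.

(d | ~c) & (~a | d)

((((d & a) -> d) -> (d | ~c)) -> (a | d)) -> d
= ~((((d & a) -> d) -> (d | ~c)) -> (a | d)) | d
= ~(~(((d & a) -> d) -> (d | ~c)) | a | d) | d
= ~(~(~((d & a) -> d) | d | ~c) | a | d) | d
= ~(~(~(~(d & a) | d) | d | ~c) | a | d) | d
= (~~(~(~(d & a) | d) | d | ~c) & ~a & ~d) | d
= ((~(~(d & a) | d) | d | ~c) & ~a & ~d) | d
= (((~~(d & a) & ~d) | d | ~c) & ~a & ~d) | d
= (((d & a & ~d) | d | ~c) & ~a & ~d) | d
= (d | d | ~c | d) & (a | d | ~c | d) & (~d | d | ~c | d) & (~a | d) & (~d | d)
= (d | ~c) & (~a | d)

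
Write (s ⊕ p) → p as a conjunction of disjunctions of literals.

(s ⊕ p) → p
= ¬(s ⊕ p) ∨ p   (eliminate →)
= ¬((s ∨ p) ∧ ¬(s ∧ p)) ∨ p   (expand ⊕)
= ¬(s ∨ p) ∨ ¬¬(s ∧ p) ∨ p   (De Morgan)
= (¬s ∧ ¬p) ∨ ¬¬(s ∧ p) ∨ p   (De Morgan)
= (¬s ∧ ¬p) ∨ (s ∧ p) ∨ p   (double negation)
= (¬s ∨ s ∨ p) ∧ (¬s ∨ p ∨ p) ∧ (¬p ∨ s ∨ p) ∧ (¬p ∨ p ∨ p)   (distribute ∨ over ∧)
= ¬s ∨ p   (simplify)

¬s ∨ p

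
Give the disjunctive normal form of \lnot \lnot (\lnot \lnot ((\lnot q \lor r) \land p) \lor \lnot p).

(\lnot q \land p) \lor (r \land p) \lor \lnot p

\lnot \lnot (\lnot \lnot ((\lnot q \lor r) \land p) \lor \lnot p)
⇔ \lnot \lnot ((\lnot q \lor r) \land p) \lor \lnot p   [double negation]
⇔ ((\lnot q \lor r) \land p) \lor \lnot p   [double negation]
⇔ (\lnot q \land p) \lor (r \land p) \lor \lnot p   [distribute \land over \lor]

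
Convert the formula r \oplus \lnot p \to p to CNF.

p \lor r

r \oplus \lnot p \to p
≡ \lnot (r \oplus \lnot p) \lor p   (eliminate \to)
≡ \lnot ((r \lor \lnot p) \land \lnot (r \land \lnot p)) \lor p   (expand \oplus)
≡ \lnot (r \lor \lnot p) \lor \lnot \lnot (r \land \lnot p) \lor p   (De Morgan)
≡ \lnot r \land \lnot \lnot p \lor \lnot \lnot (r \land \lnot p) \lor p   (De Morgan)
≡ \lnot r \land p \lor \lnot \lnot (r \land \lnot p) \lor p   (double negation)
≡ \lnot r \land p \lor r \land \lnot p \lor p   (double negation)
≡ (\lnot r \lor r \lor p) \land (\lnot r \lor \lnot p \lor p) \land (p \lor r \lor p) \land (p \lor \lnot p \lor p)   (distribute \lor over \land)
≡ p \lor r   (simplify)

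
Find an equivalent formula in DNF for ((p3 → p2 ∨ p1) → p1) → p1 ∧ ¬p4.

((p3 → p2 ∨ p1) → p1) → p1 ∧ ¬p4
≡ ¬((p3 → p2 ∨ p1) → p1) ∨ p1 ∧ ¬p4   [eliminate →]
≡ ¬(¬(p3 → p2 ∨ p1) ∨ p1) ∨ p1 ∧ ¬p4   [eliminate →]
≡ ¬(¬(¬p3 ∨ p2 ∨ p1) ∨ p1) ∨ p1 ∧ ¬p4   [eliminate →]
≡ ¬¬(¬p3 ∨ p2 ∨ p1) ∧ ¬p1 ∨ p1 ∧ ¬p4   [De Morgan]
≡ (¬p3 ∨ p2 ∨ p1) ∧ ¬p1 ∨ p1 ∧ ¬p4   [double negation]
≡ ¬p3 ∧ ¬p1 ∨ p2 ∧ ¬p1 ∨ p1 ∧ ¬p1 ∨ p1 ∧ ¬p4   [distribute ∧ over ∨]
≡ ¬p3 ∧ ¬p1 ∨ p2 ∧ ¬p1 ∨ p1 ∧ ¬p4   [simplify]

¬p3 ∧ ¬p1 ∨ p2 ∧ ¬p1 ∨ p1 ∧ ¬p4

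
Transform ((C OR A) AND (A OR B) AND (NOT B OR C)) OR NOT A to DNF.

((C OR A) AND (A OR B) AND (NOT B OR C)) OR NOT A
⇔ (C AND A AND NOT B) OR (C AND A AND C) OR (C AND B AND NOT B) OR (C AND B AND C) OR (A AND A AND NOT B) OR (A AND A AND C) OR (A AND B AND NOT B) OR (A AND B AND C) OR NOT A   [distribute AND over OR]
⇔ (C AND A) OR (C AND B) OR (A AND NOT B) OR NOT A   [simplify]

(C AND A) OR (C AND B) OR (A AND NOT B) OR NOT A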